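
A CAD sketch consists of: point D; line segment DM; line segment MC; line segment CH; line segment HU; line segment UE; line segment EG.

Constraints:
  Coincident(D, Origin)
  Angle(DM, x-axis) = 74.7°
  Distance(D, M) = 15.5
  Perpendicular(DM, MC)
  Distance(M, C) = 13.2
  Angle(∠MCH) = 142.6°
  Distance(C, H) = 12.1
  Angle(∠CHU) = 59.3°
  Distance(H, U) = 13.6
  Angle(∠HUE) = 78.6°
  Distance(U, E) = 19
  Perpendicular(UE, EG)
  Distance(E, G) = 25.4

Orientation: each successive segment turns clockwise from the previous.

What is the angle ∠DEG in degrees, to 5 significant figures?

117.69°

D is at the origin; DM runs at 74.7° with length 15.5, so M = (4.0900, 14.951). DM ⟂ MC, so MC runs at -15.300°; with |MC| = 13.2, C = (16.822, 11.468). ∠MCH = 142.6° gives CH at -52.700° from the x-axis; with |CH| = 12.1, H = (24.155, 1.8423). ∠CHU = 59.3° gives HU at -173.40° from the x-axis; with |HU| = 13.6, U = (10.645, 0.27914). ∠HUE = 78.6° gives UE at 85.200° from the x-axis; with |UE| = 19.0, E = (12.235, 19.213). The perpendicularity gives EG at right angles to UE, so EG runs at -4.8000°; with |EG| = 25.4, G = (37.546, 17.087). Then cos ∠DEG = ED·EG / (|ED||EG|), giving 117.69°.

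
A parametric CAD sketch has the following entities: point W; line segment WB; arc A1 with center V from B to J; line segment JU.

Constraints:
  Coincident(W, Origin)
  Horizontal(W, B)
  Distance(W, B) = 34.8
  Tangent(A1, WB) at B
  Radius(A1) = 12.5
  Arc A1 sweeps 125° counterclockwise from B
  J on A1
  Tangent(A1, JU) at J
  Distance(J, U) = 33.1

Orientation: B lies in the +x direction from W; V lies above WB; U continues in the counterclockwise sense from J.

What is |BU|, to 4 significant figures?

47.59

On A1, B sits at bearing -90° from V; a 125° counterclockwise sweep puts J at bearing 35°, so J = V + 12.5·(cos 35°, sin 35°) = (45.04, 19.67). A1 meets JU tangentially, so VJ is at right angles to JU, so JU runs along (−sin 35°, cos 35°); with |JU| = 33.1, U = (26.05, 46.78). Then |BU| = |U − B| = 47.59.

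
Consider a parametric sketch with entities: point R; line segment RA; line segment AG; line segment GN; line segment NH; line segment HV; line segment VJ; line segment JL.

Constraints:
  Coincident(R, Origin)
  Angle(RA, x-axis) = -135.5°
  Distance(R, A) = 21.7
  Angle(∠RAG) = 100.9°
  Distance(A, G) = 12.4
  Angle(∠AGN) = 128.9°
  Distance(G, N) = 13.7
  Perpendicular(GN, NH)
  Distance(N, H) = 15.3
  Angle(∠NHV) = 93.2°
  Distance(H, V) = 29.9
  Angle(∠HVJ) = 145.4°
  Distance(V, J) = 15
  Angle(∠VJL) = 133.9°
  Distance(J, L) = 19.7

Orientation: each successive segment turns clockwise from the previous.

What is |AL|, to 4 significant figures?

32.19

R is at the origin; RA runs at -135.5° with length 21.7, so A = (-15.48, -15.21). ∠RAG = 100.9° gives AG at 145.4° from the x-axis; with |AG| = 12.4, G = (-25.68, -8.168). ∠AGN = 128.9° gives GN at 94.30° from the x-axis; with |GN| = 13.7, N = (-26.71, 5.493). The perpendicularity gives NH at right angles to GN, so NH runs at 4.300°; with |NH| = 15.3, H = (-11.45, 6.640). ∠NHV = 93.2° gives HV at -82.50° from the x-axis; with |HV| = 29.9, V = (-7.552, -23.00). ∠HVJ = 145.4° gives VJ at -117.1° from the x-axis; with |VJ| = 15.0, J = (-14.39, -36.36). ∠VJL = 133.9° gives JL at -163.2° from the x-axis; with |JL| = 19.7, L = (-33.24, -42.05). Then |AL| = |L − A| = 32.19.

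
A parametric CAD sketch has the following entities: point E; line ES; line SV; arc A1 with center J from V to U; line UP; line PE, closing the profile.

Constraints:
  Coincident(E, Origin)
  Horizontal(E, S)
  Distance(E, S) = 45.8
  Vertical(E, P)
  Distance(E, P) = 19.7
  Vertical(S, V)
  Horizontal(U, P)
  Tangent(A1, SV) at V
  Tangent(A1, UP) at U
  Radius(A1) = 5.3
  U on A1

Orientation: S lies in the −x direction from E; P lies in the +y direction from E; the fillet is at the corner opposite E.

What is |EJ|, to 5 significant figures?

42.984

E is at the origin; ES is horizontal with |ES| = 45.8 and S on the −x side, so S = (-45.800, 0.0000). E and P share the same x with |EP| = 19.7 and P on the +y side, so P = (0.0000, 19.700). The virtual corner opposite E is at (-45.800, 19.700). The tangent condition forces JV to be normal to SV and since A1 is tangent to UP there, JU ⟂ UP, with radius 5.3, so the center J sits 5.3 in from both sides at J = (-40.500, 14.400). Then |EJ| = |J − E| = 42.984.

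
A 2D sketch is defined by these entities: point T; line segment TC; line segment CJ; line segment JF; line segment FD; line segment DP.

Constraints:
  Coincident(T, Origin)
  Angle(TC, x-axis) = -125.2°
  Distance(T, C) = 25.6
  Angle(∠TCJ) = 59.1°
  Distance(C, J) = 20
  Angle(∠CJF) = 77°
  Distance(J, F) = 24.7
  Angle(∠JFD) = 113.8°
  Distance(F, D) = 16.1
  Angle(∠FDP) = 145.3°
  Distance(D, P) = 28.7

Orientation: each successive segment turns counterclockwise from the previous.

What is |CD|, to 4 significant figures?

27.12

T is at the origin; TC runs at -125.2° with length 25.6, so C = (-14.76, -20.92). ∠TCJ = 59.1° gives CJ at -4.300° from the x-axis; with |CJ| = 20.0, J = (5.187, -22.42). ∠CJF = 77.0° gives JF at 98.70° from the x-axis; with |JF| = 24.7, F = (1.451, 1.997). ∠JFD = 113.8° gives FD at 164.9° from the x-axis; with |FD| = 16.1, D = (-14.09, 6.191). Then |CD| = |D − C| = 27.12.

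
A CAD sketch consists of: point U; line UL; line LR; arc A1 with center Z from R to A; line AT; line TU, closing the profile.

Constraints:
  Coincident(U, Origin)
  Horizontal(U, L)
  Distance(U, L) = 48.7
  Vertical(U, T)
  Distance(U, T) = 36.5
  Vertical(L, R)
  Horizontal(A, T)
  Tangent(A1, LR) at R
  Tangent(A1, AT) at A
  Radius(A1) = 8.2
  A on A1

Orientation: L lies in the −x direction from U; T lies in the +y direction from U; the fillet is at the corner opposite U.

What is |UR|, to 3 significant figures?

56.3

U is at the origin; U and L share the same y with |UL| = 48.7 and L on the −x side, so L = (-48.7, 0.00). UT is vertical with |UT| = 36.5 and T on the +y side, so T = (0.00, 36.5). The virtual corner opposite U is at (-48.7, 36.5). A1 meets LR tangentially, so ZR is at right angles to LR and tangency of A1 to AT means the radius ZA is perpendicular to AT, with radius 8.2, so the center Z sits 8.2 in from both sides at Z = (-40.5, 28.3). That places the tangent points at R = (-48.7, 28.3) on LR and A = (-40.5, 36.5) on AT. Then |UR| = |R − U| = 56.3.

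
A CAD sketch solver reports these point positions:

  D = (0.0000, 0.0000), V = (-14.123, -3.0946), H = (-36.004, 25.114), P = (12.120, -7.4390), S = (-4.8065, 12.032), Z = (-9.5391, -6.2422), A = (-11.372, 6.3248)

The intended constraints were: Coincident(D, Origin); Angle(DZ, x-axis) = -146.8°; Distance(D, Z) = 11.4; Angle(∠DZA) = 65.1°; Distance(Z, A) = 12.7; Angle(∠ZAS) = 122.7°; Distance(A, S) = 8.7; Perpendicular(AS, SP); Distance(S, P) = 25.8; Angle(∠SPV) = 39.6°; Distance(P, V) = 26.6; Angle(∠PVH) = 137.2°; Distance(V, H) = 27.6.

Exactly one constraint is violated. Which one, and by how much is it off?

Distance(V, H) = 27.6 — off by 8.10.

D = (0.00, 0.00) ✓; DZ at -146.8° ✓; |DZ| = 11.40 ✓; ∠DZA = 65.10° ✓; |ZA| = 12.70 ✓; ∠ZAS = 122.7° ✓; |AS| = 8.699 ✓; ∠(AS, SP) = 90.00° ✓; |SP| = 25.80 ✓; ∠SPV = 39.60° ✓; |PV| = 26.60 ✓; ∠PVH = 137.2° ✓; |VH| = 35.70 ✗.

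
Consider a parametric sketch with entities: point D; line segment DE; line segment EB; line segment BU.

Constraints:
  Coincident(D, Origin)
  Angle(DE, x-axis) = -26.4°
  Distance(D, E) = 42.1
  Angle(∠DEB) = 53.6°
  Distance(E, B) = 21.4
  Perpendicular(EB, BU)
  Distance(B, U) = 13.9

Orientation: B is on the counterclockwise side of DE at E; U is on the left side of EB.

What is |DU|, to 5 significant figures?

20.305

D is at the origin; DE runs at -26.4° with length 42.1, so E = 42.1·(cos -26.4°, sin -26.4°) = (37.709, -18.719). ∠DEB = 53.6°, so EB runs at -26.4° + (180° − 53.6°) = 100.00° from the x-axis; with |EB| = 21.4, B = E + 21.4·(cos 100.00°, sin 100.00°) = (33.993, 2.3557). EB ⟂ BU; with |BU| = 13.9 on the left of EB, U = B + 13.9·(-0.98481, -0.17365) = (20.305, -0.057965). Then |DU| = |U − D| = 20.305.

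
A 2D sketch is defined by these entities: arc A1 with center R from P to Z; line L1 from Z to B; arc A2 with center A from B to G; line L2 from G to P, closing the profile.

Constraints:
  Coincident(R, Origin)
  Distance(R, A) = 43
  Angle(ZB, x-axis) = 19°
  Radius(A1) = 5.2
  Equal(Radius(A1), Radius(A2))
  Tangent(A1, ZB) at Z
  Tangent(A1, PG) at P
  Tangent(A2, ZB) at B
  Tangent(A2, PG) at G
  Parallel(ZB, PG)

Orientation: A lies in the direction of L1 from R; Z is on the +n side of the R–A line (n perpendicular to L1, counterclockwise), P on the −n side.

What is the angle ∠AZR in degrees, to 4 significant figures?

83.10°

The slot axis is L1's direction at 19.0°, so u = (cos 19.0°, sin 19.0°) = (0.9455, 0.3256) and n = (−sin 19.0°, cos 19.0°) = (-0.3256, 0.9455). R is at the origin and A lies 43.0 along u from R, so A = 43.0·u = (40.66, 14.00). Tangency of A1 to both parallel lines with radius 5.2 puts Z and P at R ± 5.2·n: Z = (-1.693, 4.917), P = (1.693, -4.917). Then cos ∠AZR = ZA·ZR / (|ZA||ZR|), giving 83.10°.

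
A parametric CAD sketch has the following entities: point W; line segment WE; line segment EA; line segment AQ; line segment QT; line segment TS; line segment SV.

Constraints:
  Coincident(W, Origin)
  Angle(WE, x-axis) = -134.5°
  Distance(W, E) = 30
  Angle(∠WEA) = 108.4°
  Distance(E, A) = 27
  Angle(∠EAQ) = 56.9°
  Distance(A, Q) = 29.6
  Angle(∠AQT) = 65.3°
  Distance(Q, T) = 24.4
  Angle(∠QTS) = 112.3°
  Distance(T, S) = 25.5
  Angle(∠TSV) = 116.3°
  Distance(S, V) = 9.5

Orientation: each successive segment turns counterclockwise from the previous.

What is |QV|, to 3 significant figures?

41.4

∠QTS = 112.3° gives TS at -117° from the x-axis; with |TS| = 25.5, S = (-30.1, -40.2). ∠TSV = 116.3° gives SV at -53.7° from the x-axis; with |SV| = 9.5, V = (-24.4, -47.9). Then |QV| = |V − Q| = 41.4.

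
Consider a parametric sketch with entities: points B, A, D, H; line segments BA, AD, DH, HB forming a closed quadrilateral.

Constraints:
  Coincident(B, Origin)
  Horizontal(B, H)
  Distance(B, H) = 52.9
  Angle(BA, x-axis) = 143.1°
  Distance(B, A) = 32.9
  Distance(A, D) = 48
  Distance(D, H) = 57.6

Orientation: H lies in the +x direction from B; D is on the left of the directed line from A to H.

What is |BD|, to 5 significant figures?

46.261

Checks: |BH| = 52.90 ✓; |BA| = 32.90 ✓; |AD| = 48.00 ✓; |DH| = 57.60 ✓.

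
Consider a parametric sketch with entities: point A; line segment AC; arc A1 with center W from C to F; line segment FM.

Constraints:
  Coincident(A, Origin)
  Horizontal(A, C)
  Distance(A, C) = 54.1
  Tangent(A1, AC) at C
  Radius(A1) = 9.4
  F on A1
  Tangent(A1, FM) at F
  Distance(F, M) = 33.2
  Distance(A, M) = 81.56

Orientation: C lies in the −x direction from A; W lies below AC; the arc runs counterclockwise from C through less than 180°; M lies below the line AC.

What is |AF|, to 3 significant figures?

63.6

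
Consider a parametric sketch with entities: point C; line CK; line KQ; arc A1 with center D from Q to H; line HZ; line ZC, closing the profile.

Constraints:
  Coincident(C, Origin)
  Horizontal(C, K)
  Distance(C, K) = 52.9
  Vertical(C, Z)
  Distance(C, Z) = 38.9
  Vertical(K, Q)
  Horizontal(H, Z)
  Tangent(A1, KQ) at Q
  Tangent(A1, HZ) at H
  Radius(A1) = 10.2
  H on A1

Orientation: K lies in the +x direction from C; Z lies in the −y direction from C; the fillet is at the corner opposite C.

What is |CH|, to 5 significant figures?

57.762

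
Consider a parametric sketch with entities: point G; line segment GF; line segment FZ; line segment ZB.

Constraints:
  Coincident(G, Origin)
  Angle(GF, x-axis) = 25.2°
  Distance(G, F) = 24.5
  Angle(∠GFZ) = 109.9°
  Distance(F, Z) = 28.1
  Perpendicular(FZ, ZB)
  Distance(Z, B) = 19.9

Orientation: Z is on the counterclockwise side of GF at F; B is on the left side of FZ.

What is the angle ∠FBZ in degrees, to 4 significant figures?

54.69°

G is at the origin; GF runs at 25.2° with length 24.5, so F = 24.5·(cos 25.2°, sin 25.2°) = (22.17, 10.43). ∠GFZ = 109.9°, so FZ runs at 25.2° + (180° − 109.9°) = 95.30° from the x-axis; with |FZ| = 28.1, Z = F + 28.1·(cos 95.30°, sin 95.30°) = (19.57, 38.41). The perpendicularity gives ZB at right angles to FZ; with |ZB| = 19.9 on the left of FZ, B = Z + 19.9·(-0.9957, -0.09237) = (-0.2423, 36.57). Then cos ∠FBZ = BF·BZ / (|BF||BZ|), giving 54.69°.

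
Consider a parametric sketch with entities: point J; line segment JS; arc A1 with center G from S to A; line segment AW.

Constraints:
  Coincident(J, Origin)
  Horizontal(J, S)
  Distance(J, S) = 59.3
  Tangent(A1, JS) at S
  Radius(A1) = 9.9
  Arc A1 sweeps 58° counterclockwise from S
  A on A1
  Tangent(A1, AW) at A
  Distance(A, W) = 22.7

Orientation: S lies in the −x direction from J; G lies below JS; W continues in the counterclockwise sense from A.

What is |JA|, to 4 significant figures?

67.86

Since A1 is tangent to JS there, GS ⟂ JS, so G = S + (0, -9.9) = (-59.30, -9.900). On A1, S sits at bearing 90° from G; a 58° counterclockwise sweep puts A at bearing 148°, so A = G + 9.9·(cos 148°, sin 148°) = (-67.70, -4.654). Then |JA| = |A − J| = 67.86.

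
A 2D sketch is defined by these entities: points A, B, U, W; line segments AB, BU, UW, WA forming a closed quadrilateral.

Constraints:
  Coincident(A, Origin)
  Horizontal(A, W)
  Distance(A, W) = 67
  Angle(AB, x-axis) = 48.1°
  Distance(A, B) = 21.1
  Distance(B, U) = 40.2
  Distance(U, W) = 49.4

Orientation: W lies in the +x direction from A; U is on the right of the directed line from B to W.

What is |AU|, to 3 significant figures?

33.1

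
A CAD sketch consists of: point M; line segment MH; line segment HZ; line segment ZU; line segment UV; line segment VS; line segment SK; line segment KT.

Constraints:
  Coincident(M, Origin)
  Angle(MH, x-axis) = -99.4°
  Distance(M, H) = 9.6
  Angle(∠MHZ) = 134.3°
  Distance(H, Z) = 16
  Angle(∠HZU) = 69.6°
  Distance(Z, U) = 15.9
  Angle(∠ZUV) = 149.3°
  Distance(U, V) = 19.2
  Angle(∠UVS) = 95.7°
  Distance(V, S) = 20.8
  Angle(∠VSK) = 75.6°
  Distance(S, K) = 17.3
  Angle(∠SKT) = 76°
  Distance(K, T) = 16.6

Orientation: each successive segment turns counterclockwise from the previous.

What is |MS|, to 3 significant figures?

13.5

M is at the origin; MH runs at -99.4° with length 9.6, so H = (-1.57, -9.47). ∠MHZ = 134.3° gives HZ at -53.7° from the x-axis; with |HZ| = 16.0, Z = (7.90, -22.4). ∠HZU = 69.6° gives ZU at 56.7° from the x-axis; with |ZU| = 15.9, U = (16.6, -9.08). ∠ZUV = 149.3° gives UV at 87.4° from the x-axis; with |UV| = 19.2, V = (17.5, 10.1). ∠UVS = 95.7° gives VS at 172° from the x-axis; with |VS| = 20.8, S = (-3.08, 13.1). Then |MS| = |S − M| = 13.5.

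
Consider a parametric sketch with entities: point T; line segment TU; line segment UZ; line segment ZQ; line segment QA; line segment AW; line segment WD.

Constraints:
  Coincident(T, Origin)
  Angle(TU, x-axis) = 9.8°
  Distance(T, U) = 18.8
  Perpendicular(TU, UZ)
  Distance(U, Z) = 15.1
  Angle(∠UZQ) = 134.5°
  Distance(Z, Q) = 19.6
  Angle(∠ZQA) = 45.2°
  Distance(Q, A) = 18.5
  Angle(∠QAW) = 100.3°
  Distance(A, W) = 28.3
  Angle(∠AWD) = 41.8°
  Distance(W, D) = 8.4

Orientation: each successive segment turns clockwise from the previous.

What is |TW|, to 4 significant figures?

33.23

T is at the origin; TU runs at 9.8° with length 18.8, so U = (18.53, 3.200). TU is perpendicular to UZ, so UZ runs at -80.20°; with |UZ| = 15.1, Z = (21.10, -11.68). ∠UZQ = 134.5° gives ZQ at -125.7° from the x-axis; with |ZQ| = 19.6, Q = (9.658, -27.60). ∠ZQA = 45.2° gives QA at 99.50° from the x-axis; with |QA| = 18.5, A = (6.605, -9.350). ∠QAW = 100.3° gives AW at 19.80° from the x-axis; with |AW| = 28.3, W = (33.23, 0.2360). Then |TW| = |W − T| = 33.23.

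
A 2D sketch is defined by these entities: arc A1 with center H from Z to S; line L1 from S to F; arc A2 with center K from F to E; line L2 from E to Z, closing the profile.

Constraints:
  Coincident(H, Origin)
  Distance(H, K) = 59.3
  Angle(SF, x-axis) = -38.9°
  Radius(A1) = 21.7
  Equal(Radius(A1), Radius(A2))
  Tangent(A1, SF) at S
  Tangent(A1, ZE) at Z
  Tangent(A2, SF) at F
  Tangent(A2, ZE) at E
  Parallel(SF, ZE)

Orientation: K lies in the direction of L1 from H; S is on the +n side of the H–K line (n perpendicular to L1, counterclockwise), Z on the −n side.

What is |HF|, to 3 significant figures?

63.1

The slot axis is L1's direction at -38.9°, so u = (cos -38.9°, sin -38.9°) = (0.778, -0.628) and n = (−sin -38.9°, cos -38.9°) = (0.628, 0.778). H is at the origin and K lies 59.3 along u from H, so K = 59.3·u = (46.1, -37.2). Tangency of A1 to both parallel lines with radius 21.7 puts S and Z at H ± 21.7·n: S = (13.6, 16.9), Z = (-13.6, -16.9). Equal radii place F and E the same way about K: F = K + 21.7·n = (59.8, -20.4), E = K − 21.7·n = (32.5, -54.1). Then |HF| = |F − H| = 63.1.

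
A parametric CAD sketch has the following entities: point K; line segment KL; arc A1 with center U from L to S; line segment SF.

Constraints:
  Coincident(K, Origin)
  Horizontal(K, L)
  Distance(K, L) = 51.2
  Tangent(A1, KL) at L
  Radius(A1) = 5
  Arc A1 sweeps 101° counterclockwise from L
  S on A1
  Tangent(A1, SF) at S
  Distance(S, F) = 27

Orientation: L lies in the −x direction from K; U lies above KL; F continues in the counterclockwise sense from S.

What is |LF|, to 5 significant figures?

32.459

K is at the origin; K and L share the same y with |KL| = 51.2 and L on the −x side, so L = (-51.200, 0.0000). Tangency of A1 to KL means the radius UL is perpendicular to KL, so U = L + (0, 5) = (-51.200, 5.0000). On A1, L sits at bearing -90° from U; a 101° counterclockwise sweep puts S at bearing 11°, so S = U + 5.0·(cos 11°, sin 11°) = (-46.292, 5.9540). Tangency of A1 to SF means the radius US is perpendicular to SF, so SF runs along (−sin 11°, cos 11°); with |SF| = 27.0, F = (-51.444, 32.458). Then |LF| = |F − L| = 32.459.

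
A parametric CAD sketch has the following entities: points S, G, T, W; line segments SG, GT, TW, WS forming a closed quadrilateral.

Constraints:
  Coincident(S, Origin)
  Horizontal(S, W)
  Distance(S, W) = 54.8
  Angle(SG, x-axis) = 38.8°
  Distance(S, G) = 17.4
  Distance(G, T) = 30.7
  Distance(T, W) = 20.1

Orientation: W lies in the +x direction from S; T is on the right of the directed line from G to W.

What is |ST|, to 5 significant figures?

37.969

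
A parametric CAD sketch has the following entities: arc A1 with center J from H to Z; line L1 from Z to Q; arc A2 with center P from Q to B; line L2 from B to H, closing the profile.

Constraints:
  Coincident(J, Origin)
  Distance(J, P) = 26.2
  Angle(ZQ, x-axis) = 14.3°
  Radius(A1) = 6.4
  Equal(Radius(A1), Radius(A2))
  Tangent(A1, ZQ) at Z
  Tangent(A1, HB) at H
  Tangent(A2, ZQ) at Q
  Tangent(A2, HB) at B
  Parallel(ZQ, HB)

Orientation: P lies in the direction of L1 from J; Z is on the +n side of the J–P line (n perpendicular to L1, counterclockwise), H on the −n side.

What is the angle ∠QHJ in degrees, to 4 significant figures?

63.96°

Tangency of A1 to both parallel lines with radius 6.4 puts Z and H at J ± 6.4·n: Z = (-1.581, 6.202), H = (1.581, -6.202). Equal radii place Q and B the same way about P: Q = P + 6.4·n = (23.81, 12.67), B = P − 6.4·n = (26.97, 0.2697). Then cos ∠QHJ = HQ·HJ / (|HQ||HJ|), giving 63.96°.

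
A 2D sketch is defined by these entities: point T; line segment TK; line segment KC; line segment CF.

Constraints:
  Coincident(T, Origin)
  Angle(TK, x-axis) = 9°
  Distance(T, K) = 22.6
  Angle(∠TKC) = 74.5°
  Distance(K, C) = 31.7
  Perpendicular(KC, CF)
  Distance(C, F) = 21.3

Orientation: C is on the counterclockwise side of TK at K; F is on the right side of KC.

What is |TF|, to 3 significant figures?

50.1

T is at the origin; TK runs at 9.0° with length 22.6, so K = 22.6·(cos 9.0°, sin 9.0°) = (22.3, 3.54). ∠TKC = 74.5°, so KC runs at 9.0° + (180° − 74.5°) = 114° from the x-axis; with |KC| = 31.7, C = K + 31.7·(cos 114°, sin 114°) = (9.18, 32.4). KC ⟂ CF; with |CF| = 21.3 on the right of KC, F = C + 21.3·(0.910, 0.415) = (28.6, 41.2). Then |TF| = |F − T| = 50.1.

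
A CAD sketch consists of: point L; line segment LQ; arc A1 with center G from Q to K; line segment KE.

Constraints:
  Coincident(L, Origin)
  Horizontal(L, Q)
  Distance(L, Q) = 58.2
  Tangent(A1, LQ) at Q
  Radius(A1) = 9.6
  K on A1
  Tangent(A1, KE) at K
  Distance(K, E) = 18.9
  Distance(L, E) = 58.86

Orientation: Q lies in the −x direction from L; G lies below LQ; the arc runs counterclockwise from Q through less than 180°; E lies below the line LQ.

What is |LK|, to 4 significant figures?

66.85

Checks: |GK| = 9.600 ✓; ∠(GK, KE) = 90.00° ✓; |KE| = 18.90 ✓; |LE| = 58.86 ✓.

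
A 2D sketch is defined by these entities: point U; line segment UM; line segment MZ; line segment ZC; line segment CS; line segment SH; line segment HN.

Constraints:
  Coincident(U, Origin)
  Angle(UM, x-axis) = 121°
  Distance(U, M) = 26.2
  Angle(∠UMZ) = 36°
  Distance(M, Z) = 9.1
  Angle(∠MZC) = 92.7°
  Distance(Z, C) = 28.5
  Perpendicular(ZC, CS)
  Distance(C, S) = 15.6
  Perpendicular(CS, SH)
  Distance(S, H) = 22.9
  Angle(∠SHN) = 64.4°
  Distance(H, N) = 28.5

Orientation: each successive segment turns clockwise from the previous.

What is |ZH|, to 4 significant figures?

16.57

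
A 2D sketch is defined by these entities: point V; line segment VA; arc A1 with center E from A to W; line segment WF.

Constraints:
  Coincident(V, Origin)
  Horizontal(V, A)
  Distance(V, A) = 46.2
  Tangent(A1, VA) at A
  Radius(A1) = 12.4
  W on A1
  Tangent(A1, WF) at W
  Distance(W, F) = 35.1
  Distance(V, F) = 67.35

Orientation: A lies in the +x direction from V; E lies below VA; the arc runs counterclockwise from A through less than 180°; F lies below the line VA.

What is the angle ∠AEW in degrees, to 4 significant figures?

108.4°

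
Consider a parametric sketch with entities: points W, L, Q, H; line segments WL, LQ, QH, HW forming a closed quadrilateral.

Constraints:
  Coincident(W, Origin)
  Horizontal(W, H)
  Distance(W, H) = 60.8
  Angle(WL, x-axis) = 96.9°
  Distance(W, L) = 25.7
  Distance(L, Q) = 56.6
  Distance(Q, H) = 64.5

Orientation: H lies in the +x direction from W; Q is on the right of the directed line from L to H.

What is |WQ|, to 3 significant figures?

30.9

Checks: |LQ| = 56.60 ✓; |QH| = 64.50 ✓.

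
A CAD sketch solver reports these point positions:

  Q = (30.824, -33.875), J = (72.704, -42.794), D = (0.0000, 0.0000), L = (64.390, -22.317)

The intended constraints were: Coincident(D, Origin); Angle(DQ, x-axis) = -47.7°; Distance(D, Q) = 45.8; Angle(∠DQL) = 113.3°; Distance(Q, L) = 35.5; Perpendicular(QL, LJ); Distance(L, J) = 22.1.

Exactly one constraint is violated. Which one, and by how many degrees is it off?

Perpendicular(QL, LJ) — off by 3.10°.

D = (0.00, 0.00) ✓; DQ at -47.70° ✓; |DQ| = 45.80 ✓; ∠DQL = 113.3° ✓; |QL| = 35.50 ✓; ∠(QL, LJ) = 86.90° ✗; |LJ| = 22.10 ✓.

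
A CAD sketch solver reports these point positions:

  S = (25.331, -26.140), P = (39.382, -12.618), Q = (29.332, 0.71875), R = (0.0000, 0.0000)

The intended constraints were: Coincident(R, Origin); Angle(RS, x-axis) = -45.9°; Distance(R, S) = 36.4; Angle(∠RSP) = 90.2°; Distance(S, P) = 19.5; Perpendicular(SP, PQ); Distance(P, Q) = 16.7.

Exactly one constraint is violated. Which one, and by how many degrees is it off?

Perpendicular(SP, PQ) — off by 6.90°.

R = (0.00, 0.00) ✓; RS at -45.90° ✓; |RS| = 36.40 ✓; ∠RSP = 90.20° ✓; |SP| = 19.50 ✓; ∠(SP, PQ) = 83.10° ✗; |PQ| = 16.70 ✓.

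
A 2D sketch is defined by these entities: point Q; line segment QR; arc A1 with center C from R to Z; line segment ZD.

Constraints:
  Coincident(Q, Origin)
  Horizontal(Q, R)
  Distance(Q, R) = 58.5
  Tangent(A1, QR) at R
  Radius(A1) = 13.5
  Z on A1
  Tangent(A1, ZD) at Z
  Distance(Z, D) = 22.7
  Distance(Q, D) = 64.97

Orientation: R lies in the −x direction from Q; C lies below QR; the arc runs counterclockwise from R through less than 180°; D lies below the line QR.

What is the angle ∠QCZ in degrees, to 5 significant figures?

147.80°

Checks: |QR| = 58.50 ✓; |CZ| = 13.50 ✓; ∠(CZ, ZD) = 90.00° ✓; |ZD| = 22.70 ✓; |QD| = 64.97 ✓.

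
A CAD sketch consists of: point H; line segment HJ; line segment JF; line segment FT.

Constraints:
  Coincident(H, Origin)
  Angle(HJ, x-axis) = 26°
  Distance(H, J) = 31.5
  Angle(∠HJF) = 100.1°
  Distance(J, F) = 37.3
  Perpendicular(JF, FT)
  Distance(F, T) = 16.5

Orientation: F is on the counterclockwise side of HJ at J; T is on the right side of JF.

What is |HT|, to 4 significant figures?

63.96

∠HJF = 100.1°, so JF runs at 26.0° + (180° − 100.1°) = 105.9° from the x-axis; with |JF| = 37.3, F = J + 37.3·(cos 105.9°, sin 105.9°) = (18.09, 49.68). The perpendicularity gives FT at right angles to JF; with |FT| = 16.5 on the right of JF, T = F + 16.5·(0.9617, 0.2740) = (33.96, 54.20). Then |HT| = |T − H| = 63.96.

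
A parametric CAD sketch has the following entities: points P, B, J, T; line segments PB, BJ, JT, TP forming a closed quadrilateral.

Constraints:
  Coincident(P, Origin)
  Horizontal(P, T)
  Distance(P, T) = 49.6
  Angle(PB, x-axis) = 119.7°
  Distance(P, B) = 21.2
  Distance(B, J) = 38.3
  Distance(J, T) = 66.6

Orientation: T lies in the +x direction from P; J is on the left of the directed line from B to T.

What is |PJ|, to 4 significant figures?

52.58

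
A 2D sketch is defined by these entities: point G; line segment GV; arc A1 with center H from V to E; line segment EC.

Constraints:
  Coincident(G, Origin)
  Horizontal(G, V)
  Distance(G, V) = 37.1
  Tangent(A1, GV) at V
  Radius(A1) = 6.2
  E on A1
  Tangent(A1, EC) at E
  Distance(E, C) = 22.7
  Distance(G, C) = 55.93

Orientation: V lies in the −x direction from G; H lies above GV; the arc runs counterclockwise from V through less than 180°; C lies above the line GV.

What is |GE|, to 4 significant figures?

34.55

G is at the origin; G and V share the same y with |GV| = 37.1 and V on the −x side, so V = (-37.10, 0.000). Tangency of A1 to GV means the radius HV is perpendicular to GV, so H = V + (0, 6.2) = (-37.10, 6.200). Since HE ⟂ EC (tangency), |HC| = √(6.2² + 22.7²) = 23.53 regardless of where E sits on A1. So C lies on both circle(G, 55.93) and circle(H, 23.53); the above-GV intersection is C = (-49.37, 26.28). E is the foot of the tangent from C: E = (-32.85, 10.71).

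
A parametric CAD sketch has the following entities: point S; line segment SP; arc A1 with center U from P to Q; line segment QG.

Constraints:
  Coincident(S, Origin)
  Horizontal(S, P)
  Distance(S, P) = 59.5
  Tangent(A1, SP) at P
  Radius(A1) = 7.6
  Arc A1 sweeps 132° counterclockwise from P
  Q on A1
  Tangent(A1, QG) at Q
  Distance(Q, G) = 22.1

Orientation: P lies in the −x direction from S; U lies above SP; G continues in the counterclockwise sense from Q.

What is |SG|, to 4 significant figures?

74.56

S is at the origin; SP is horizontal with |SP| = 59.5 and P on the −x side, so P = (-59.50, 0.000). Since A1 is tangent to SP there, UP ⟂ SP, so U = P + (0, 7.6) = (-59.50, 7.600). On A1, P sits at bearing -90° from U; a 132° counterclockwise sweep puts Q at bearing 42°, so Q = U + 7.6·(cos 42°, sin 42°) = (-53.85, 12.69). A1 meets QG tangentially, so UQ is at right angles to QG, so QG runs along (−sin 42°, cos 42°); with |QG| = 22.1, G = (-68.64, 29.11). Then |SG| = |G − S| = 74.56.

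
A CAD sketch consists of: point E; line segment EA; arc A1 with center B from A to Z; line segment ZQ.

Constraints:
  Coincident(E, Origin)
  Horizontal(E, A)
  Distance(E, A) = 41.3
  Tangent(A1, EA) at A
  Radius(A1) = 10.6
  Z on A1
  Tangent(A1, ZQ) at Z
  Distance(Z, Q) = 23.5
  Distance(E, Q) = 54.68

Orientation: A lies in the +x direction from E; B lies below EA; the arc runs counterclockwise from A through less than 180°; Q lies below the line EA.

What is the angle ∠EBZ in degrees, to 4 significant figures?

37.62°

E is at the origin; E and A share the same y with |EA| = 41.3 and A on the +x side, so A = (41.30, 0.000). Tangency of A1 to EA means the radius BA is perpendicular to EA, so B = A + (0, -10.6) = (41.30, -10.60). Since BZ ⟂ ZQ (tangency), |BQ| = √(10.6² + 23.5²) = 25.78 regardless of where Z sits on A1. So Q lies on both circle(E, 54.68) and circle(B, 25.78); the below-EA intersection is Q = (40.83, -36.38). Z is the foot of the tangent from Q: Z = (31.56, -14.78).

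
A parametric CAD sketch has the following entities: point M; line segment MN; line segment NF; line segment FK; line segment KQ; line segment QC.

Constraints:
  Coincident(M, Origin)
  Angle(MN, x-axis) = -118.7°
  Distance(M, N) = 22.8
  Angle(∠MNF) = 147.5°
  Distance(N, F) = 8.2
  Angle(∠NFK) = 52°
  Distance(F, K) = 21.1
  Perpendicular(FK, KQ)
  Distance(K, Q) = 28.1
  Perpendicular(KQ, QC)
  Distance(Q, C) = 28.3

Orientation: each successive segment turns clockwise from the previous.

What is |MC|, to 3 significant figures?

36.5

M is at the origin; MN runs at -118.7° with length 22.8, so N = (-10.9, -20.0). ∠MNF = 147.5° gives NF at -151° from the x-axis; with |NF| = 8.2, F = (-18.1, -23.9). ∠NFK = 52.0° gives FK at 80.8° from the x-axis; with |FK| = 21.1, K = (-14.8, -3.12). FK ⟂ KQ, so KQ runs at -9.20°; with |KQ| = 28.1, Q = (13.0, -7.61). KQ is perpendicular to QC, so QC runs at -99.2°; with |QC| = 28.3, C = (8.45, -35.5). Then |MC| = |C − M| = 36.5.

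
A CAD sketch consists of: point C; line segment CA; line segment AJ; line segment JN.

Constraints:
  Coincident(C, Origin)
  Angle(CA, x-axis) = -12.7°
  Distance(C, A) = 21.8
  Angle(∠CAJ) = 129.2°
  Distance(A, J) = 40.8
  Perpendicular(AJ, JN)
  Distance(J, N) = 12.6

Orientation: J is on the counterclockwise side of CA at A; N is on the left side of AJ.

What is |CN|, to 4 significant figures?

54.75

C is at the origin; CA runs at -12.7° with length 21.8, so A = 21.8·(cos -12.7°, sin -12.7°) = (21.27, -4.793). ∠CAJ = 129.2°, so AJ runs at -12.7° + (180° − 129.2°) = 38.10° from the x-axis; with |AJ| = 40.8, J = A + 40.8·(cos 38.10°, sin 38.10°) = (53.37, 20.38). AJ is perpendicular to JN; with |JN| = 12.6 on the left of AJ, N = J + 12.6·(-0.6170, 0.7869) = (45.60, 30.30). Then |CN| = |N − C| = 54.75.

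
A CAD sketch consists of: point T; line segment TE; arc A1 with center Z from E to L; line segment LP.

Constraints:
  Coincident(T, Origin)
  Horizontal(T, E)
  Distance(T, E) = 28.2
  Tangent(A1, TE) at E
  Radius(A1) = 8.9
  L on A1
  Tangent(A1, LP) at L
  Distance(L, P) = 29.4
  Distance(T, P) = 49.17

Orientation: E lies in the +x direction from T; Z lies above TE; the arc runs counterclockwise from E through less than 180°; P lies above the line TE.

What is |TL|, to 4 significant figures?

38.46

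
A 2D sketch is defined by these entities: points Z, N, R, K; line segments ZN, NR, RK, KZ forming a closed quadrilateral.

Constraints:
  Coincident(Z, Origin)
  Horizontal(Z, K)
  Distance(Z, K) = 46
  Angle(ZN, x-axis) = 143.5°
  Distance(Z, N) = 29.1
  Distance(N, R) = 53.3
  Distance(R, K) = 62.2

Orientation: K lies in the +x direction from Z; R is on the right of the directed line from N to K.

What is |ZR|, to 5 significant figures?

33.903

Z is at the origin; ZK is horizontal with |ZK| = 46.0 and K in +x, so K = (46.0, 0). ZN runs at 143.5° with |ZN| = 29.1, so N = (-23.392, 17.309). R is determined by |NR| = 53.3 and |RK| = 62.2 together: it lies at the intersection of circle(N, 53.3) and circle(K, 62.2). With |NK| = 71.518, the foot of the radical line on NK is 28.573 from N and the perpendicular offset is √(53.3² − 28.573²) = 44.994. Taking the right-of-NK solution: R = (-6.5589, -33.263).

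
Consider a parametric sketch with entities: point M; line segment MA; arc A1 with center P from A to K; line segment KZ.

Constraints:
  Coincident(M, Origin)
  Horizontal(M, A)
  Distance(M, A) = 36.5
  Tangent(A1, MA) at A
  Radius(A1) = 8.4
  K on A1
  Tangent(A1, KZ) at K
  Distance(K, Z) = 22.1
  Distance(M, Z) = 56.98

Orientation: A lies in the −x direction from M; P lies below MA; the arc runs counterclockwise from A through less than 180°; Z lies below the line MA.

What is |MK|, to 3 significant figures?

45.2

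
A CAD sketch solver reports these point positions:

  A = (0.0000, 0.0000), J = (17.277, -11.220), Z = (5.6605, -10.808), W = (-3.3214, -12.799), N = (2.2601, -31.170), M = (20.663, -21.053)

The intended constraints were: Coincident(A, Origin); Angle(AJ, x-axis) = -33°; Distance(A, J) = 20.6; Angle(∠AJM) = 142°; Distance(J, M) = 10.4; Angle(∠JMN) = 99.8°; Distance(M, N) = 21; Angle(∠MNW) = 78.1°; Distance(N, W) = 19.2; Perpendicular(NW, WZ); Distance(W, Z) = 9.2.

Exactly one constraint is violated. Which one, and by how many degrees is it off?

Perpendicular(NW, WZ) — off by 4.40°.

A = (0.00, 0.00) ✓; AJ at -33.00° ✓; |AJ| = 20.60 ✓; ∠AJM = 142.0° ✓; |JM| = 10.40 ✓; ∠JMN = 99.80° ✓; |MN| = 21.00 ✓; ∠MNW = 78.10° ✓; |NW| = 19.20 ✓; ∠(NW, WZ) = 94.40° ✗; |WZ| = 9.200 ✓.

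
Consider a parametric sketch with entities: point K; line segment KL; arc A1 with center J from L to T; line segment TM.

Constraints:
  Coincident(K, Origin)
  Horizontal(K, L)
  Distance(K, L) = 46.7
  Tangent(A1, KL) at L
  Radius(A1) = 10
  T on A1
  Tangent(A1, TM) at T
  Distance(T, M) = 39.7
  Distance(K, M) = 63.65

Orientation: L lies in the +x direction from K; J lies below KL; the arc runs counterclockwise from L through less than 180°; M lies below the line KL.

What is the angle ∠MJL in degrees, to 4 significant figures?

169.3°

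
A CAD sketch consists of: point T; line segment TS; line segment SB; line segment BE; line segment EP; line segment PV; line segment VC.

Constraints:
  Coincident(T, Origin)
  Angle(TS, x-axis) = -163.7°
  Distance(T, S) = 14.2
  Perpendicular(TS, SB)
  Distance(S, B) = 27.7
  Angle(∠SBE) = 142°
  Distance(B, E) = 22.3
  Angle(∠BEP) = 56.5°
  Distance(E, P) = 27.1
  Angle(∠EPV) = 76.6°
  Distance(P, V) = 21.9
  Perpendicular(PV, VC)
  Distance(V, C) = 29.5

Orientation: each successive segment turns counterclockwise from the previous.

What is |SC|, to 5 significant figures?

47.057

T is at the origin; TS runs at -163.7° with length 14.2, so S = (-13.629, -3.9855). TS is perpendicular to SB, so SB runs at -73.700°; with |SB| = 27.7, B = (-5.8548, -30.572). ∠SBE = 142.0° gives BE at -35.700° from the x-axis; with |BE| = 22.3, E = (12.255, -43.585). ∠BEP = 56.5° gives EP at 87.800° from the x-axis; with |EP| = 27.1, P = (13.295, -16.505). ∠EPV = 76.6° gives PV at -168.80° from the x-axis; with |PV| = 21.9, V = (-8.1879, -20.759). PV ⟂ VC, so VC runs at -78.800°; with |VC| = 29.5, C = (-2.4580, -49.697). Then |SC| = |C − S| = 47.057.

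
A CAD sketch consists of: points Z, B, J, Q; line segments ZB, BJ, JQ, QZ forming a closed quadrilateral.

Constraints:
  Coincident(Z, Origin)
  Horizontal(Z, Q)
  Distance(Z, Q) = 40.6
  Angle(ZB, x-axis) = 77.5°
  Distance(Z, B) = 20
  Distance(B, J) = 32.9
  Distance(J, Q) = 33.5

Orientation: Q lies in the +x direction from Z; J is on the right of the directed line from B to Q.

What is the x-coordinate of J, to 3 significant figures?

9.70

Checks: |BJ| = 32.90 ✓; |JQ| = 33.50 ✓.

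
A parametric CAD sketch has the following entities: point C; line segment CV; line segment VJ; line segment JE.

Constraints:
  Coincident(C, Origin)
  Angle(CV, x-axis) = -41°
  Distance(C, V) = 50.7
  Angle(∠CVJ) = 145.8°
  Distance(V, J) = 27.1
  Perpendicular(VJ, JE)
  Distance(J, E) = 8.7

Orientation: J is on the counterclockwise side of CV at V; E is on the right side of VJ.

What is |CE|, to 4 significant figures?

78.42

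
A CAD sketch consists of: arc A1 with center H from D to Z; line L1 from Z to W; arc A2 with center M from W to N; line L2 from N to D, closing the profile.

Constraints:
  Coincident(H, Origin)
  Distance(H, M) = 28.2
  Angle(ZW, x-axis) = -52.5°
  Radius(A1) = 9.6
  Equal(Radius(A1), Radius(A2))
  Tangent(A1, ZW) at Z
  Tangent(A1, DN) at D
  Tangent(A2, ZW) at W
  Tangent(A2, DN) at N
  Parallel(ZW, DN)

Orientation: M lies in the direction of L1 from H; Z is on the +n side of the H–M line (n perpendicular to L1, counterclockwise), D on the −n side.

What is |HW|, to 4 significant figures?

29.79

The slot axis is L1's direction at -52.5°, so u = (cos -52.5°, sin -52.5°) = (0.6088, -0.7934) and n = (−sin -52.5°, cos -52.5°) = (0.7934, 0.6088). H is at the origin and M lies 28.2 along u from H, so M = 28.2·u = (17.17, -22.37). Tangency of A1 to both parallel lines with radius 9.6 puts Z and D at H ± 9.6·n: Z = (7.616, 5.844), D = (-7.616, -5.844). Equal radii place W and N the same way about M: W = M + 9.6·n = (24.78, -16.53), N = M − 9.6·n = (9.551, -28.22). Then |HW| = |W − H| = 29.79.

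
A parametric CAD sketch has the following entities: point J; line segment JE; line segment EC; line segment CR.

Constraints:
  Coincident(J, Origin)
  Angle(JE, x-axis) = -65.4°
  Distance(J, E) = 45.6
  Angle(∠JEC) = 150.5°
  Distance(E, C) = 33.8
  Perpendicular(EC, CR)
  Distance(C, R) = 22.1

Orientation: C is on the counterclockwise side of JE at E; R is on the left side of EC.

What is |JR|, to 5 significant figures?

73.489

∠JEC = 150.5°, so EC runs at -65.4° + (180° − 150.5°) = -35.900° from the x-axis; with |EC| = 33.8, C = E + 33.8·(cos -35.900°, sin -35.900°) = (46.362, -61.281). EC is perpendicular to CR; with |CR| = 22.1 on the left of EC, R = C + 22.1·(0.58637, 0.81004) = (59.321, -43.379). Then |JR| = |R − J| = 73.489.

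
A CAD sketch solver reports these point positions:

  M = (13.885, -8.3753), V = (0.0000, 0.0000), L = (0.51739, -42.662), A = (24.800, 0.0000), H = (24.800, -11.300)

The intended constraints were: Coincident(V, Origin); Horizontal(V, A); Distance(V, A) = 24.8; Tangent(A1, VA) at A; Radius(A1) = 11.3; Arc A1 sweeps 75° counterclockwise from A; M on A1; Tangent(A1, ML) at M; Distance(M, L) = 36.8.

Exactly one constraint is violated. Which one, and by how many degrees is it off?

Tangent(A1, ML) at M — off by 6.30°.

V = (0.00, 0.00) ✓; V.y = 0.00, A.y = 0.00 ✓; |VA| = 24.80 ✓; ∠(HA, AV) = 90.00° ✓; |HA| = 11.30 ✓; bearing(H→M) − bearing(H→A) = 75.00° ✓; |HM| = 11.30 ✓; ∠(HM, ML) = 96.30° ✗; |ML| = 36.80 ✓.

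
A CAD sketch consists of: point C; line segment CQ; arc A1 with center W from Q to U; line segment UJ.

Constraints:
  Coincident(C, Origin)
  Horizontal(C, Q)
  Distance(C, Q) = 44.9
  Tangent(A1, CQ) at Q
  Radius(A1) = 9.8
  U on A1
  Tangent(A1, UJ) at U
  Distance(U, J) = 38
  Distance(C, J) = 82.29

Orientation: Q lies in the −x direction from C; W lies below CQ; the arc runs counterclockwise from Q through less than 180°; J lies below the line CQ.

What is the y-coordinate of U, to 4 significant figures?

-4.449

Checks: |WU| = 9.800 ✓; ∠(WU, UJ) = 90.00° ✓; |UJ| = 38.00 ✓; |CJ| = 82.29 ✓.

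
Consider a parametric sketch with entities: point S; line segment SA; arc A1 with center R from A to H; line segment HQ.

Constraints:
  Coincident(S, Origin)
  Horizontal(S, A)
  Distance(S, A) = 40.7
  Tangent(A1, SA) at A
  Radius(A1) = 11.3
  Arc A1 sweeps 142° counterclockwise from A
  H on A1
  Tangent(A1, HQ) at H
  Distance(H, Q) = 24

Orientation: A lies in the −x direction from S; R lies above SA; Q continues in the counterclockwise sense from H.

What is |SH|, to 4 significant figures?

39.33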